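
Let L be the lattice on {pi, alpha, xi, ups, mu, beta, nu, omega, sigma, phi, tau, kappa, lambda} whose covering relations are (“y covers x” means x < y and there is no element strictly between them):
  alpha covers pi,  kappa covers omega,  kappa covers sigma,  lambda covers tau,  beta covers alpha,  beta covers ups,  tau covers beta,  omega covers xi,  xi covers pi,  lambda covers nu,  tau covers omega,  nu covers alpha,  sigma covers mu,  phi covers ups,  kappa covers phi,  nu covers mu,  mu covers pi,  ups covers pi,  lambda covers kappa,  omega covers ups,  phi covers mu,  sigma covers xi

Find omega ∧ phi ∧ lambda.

ups

Common lower bounds of {omega, phi, lambda}: pi, ups.
The greatest among these is ups.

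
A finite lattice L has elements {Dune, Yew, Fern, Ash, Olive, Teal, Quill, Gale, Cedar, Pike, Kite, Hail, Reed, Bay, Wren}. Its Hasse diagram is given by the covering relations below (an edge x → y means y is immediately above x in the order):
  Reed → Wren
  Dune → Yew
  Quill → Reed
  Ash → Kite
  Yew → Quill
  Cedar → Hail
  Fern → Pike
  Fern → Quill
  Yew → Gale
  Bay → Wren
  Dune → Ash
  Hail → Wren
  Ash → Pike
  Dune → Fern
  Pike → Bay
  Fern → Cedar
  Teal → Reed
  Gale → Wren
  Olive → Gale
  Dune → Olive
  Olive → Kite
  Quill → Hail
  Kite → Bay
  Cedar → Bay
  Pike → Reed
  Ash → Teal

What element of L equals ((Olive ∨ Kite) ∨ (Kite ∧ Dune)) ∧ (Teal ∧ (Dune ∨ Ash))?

Ash

Olive ∨ Kite = Kite
Kite ∧ Dune = Dune
Kite ∨ Dune = Kite
Dune ∨ Ash = Ash
Teal ∧ Ash = Ash
Kite ∧ Ash = Ash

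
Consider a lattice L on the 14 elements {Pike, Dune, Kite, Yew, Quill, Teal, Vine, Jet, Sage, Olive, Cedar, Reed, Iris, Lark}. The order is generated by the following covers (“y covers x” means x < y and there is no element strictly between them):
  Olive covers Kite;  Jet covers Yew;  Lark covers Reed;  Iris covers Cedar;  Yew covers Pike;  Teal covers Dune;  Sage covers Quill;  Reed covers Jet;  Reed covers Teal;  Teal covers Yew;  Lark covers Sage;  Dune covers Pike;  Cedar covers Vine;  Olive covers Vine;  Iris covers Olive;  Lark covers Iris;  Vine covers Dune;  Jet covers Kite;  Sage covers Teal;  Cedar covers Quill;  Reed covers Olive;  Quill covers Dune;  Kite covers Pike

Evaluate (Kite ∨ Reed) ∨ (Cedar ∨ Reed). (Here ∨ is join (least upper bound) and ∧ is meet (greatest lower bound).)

Kite ∨ Reed = Reed
Cedar ∨ Reed = Lark
Reed ∨ Lark = Lark

Lark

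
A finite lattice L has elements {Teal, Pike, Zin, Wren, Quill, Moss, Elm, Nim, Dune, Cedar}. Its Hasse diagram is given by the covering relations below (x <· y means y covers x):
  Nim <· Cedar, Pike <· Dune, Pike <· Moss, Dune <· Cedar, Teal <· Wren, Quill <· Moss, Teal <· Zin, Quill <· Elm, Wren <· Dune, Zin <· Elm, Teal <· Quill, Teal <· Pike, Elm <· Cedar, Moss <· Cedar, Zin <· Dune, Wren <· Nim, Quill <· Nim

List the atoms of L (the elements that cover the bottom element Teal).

The atoms are exactly the elements that cover Teal: Pike, Quill, Wren, Zin.

Pike, Quill, Wren, Zin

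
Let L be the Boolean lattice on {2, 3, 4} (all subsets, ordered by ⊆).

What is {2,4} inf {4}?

Under ⊆, meet is intersection: {2,4} ∩ {4} = {4}.

{4}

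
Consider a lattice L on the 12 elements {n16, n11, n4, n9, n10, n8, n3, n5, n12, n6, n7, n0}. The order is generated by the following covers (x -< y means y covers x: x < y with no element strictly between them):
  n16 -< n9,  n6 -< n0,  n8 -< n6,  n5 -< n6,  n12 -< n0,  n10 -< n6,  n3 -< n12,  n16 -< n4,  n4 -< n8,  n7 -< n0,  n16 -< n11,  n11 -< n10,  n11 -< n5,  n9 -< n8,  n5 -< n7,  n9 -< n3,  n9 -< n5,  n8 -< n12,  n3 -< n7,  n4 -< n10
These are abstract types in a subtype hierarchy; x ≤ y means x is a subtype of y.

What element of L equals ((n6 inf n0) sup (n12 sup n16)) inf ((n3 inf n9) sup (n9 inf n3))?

n6 ∧ n0 = n6
n12 ∨ n16 = n12
n6 ∨ n12 = n0
n3 ∧ n9 = n9
n9 ∧ n3 = n9
n9 ∨ n9 = n9
n0 ∧ n9 = n9

n9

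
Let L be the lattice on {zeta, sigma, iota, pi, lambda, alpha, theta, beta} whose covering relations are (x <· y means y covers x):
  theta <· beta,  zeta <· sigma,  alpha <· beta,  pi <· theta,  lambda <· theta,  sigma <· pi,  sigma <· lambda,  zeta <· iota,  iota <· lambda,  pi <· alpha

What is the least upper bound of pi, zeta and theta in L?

theta

Common upper bounds of {pi, zeta, theta}: beta, theta.
The least among these is theta.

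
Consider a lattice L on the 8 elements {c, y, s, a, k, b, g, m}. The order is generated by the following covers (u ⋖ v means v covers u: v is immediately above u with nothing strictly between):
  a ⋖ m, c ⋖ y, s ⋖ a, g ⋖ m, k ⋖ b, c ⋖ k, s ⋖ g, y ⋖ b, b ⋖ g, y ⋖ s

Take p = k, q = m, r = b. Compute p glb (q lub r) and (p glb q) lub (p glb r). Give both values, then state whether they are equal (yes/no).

k; k; yes

q lub r = m, so p glb (q lub r) = k glb m = k.
p glb q = k and p glb r = k, so (p glb q) lub (p glb r) = k lub k = k.
Equal: yes.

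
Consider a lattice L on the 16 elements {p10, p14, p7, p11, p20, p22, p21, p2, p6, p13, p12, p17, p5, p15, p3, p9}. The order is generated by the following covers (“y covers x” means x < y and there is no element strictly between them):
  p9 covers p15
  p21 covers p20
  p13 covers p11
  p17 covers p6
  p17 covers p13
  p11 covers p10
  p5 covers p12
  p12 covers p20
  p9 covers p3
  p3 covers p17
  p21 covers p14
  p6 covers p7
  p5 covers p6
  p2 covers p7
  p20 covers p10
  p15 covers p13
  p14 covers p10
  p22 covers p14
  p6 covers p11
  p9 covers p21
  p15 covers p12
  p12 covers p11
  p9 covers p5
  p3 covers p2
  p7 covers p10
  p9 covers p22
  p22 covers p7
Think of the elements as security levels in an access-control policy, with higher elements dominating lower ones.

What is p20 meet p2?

p10

Common lower bounds of {p20, p2}: p10.
The greatest among these is p10.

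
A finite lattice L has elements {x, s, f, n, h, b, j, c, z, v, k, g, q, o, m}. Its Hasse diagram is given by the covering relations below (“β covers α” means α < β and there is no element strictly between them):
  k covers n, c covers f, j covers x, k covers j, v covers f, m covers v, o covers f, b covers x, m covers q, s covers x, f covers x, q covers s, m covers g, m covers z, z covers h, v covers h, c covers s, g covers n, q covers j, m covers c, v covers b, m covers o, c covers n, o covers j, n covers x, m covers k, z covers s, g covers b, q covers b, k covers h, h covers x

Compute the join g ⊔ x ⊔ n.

g

Common upper bounds of {g, x, n}: g, m.
The least among these is g.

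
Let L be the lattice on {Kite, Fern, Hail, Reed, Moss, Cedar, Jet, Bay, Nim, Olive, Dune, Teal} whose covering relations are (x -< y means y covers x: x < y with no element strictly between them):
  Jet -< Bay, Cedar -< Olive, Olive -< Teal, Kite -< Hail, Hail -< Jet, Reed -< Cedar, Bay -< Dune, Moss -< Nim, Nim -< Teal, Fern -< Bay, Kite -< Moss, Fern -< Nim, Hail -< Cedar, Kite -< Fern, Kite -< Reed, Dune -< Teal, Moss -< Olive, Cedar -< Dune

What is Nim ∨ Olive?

Teal

Common upper bounds of {Nim, Olive}: Teal.
The least among these is Teal.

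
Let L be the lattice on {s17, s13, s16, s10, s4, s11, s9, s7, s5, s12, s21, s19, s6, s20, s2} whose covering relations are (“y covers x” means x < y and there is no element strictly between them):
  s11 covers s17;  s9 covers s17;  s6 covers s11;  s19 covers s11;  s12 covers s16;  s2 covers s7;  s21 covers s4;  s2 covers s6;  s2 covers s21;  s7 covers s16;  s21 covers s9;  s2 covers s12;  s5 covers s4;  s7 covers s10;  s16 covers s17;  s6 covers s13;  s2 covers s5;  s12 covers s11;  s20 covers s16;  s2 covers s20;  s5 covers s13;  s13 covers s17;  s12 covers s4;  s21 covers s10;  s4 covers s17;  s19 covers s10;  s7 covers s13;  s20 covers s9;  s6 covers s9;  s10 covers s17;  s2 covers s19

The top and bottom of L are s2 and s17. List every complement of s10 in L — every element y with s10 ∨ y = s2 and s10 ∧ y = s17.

Need y with s10 ∨ y = s2 and s10 ∧ y = s17.
Checking each element gives: s12, s20, s5, s6.

s12, s20, s5, s6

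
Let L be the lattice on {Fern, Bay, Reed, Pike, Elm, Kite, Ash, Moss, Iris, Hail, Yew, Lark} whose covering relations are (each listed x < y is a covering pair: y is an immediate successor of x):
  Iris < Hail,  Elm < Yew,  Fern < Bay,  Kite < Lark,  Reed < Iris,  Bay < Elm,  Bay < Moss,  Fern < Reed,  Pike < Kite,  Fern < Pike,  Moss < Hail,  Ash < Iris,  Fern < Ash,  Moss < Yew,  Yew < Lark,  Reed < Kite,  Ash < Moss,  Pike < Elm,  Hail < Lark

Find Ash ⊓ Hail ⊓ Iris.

Common lower bounds of {Ash, Hail, Iris}: Ash, Fern.
The greatest among these is Ash.

Ash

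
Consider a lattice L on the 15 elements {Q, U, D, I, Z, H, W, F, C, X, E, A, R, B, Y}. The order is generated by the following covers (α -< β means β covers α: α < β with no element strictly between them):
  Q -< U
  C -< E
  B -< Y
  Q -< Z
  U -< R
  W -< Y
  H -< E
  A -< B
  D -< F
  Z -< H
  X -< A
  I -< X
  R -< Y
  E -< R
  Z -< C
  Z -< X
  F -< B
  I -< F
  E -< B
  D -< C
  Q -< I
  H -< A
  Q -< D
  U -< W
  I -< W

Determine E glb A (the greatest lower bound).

H

Common lower bounds of {E, A}: H, Q, Z.
The greatest among these is H.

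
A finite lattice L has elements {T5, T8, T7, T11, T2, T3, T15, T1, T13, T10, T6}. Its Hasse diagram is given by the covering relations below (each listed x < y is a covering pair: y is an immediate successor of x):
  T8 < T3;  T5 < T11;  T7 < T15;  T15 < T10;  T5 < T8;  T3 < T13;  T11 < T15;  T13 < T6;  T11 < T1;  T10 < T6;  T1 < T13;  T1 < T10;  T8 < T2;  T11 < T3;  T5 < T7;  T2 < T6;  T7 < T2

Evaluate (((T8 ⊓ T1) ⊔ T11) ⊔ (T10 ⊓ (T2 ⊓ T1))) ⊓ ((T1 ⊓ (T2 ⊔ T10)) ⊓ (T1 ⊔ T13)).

T8 ∧ T1 = T5
T5 ∨ T11 = T11
T2 ∧ T1 = T5
T10 ∧ T5 = T5
T11 ∨ T5 = T11
T2 ∨ T10 = T6
T1 ∧ T6 = T1
T1 ∨ T13 = T13
T1 ∧ T13 = T1
T11 ∧ T1 = T11

T11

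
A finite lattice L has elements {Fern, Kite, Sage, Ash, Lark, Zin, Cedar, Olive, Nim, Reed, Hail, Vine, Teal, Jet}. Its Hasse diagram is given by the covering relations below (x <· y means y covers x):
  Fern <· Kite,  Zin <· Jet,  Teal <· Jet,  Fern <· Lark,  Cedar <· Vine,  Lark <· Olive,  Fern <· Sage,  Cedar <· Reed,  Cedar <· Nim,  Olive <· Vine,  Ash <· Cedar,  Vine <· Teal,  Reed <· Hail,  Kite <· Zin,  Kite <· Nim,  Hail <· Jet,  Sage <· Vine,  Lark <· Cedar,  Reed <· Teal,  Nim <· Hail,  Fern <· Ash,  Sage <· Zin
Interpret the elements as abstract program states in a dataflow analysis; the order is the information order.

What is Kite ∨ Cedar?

Common upper bounds of {Kite, Cedar}: Hail, Jet, Nim.
The least among these is Nim.

Nim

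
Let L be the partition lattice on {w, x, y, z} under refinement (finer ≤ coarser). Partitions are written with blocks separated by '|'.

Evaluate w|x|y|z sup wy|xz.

wy|xz

w|x|y|z ∨ wy|xz = wy|xz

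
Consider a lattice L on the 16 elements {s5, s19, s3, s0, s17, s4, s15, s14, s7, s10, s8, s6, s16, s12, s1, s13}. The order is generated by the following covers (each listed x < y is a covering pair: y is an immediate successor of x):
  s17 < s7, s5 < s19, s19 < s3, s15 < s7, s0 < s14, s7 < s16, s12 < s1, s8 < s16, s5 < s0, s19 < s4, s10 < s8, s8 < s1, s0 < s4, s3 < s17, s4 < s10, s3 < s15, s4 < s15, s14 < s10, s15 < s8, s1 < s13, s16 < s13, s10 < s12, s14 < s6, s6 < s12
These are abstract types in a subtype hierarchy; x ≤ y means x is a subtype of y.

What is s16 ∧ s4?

Common lower bounds of {s16, s4}: s0, s19, s4, s5.
The greatest among these is s4.

s4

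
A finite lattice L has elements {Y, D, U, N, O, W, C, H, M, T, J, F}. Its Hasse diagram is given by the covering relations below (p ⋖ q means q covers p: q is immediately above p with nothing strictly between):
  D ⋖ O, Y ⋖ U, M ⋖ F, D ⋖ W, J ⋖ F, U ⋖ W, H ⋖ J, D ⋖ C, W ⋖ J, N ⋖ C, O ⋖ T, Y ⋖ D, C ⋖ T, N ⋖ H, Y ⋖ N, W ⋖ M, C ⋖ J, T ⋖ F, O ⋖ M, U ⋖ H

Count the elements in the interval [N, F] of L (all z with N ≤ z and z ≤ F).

6

The interval [N, F] = {C, F, H, J, N, T}, which has 6 elements.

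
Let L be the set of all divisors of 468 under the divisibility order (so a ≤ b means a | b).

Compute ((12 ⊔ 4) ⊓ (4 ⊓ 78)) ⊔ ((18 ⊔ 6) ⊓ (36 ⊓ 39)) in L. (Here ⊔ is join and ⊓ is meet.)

6

12 ∨ 4 = 12
4 ∧ 78 = 2
12 ∧ 2 = 2
18 ∨ 6 = 18
36 ∧ 39 = 3
18 ∧ 3 = 3
2 ∨ 3 = 6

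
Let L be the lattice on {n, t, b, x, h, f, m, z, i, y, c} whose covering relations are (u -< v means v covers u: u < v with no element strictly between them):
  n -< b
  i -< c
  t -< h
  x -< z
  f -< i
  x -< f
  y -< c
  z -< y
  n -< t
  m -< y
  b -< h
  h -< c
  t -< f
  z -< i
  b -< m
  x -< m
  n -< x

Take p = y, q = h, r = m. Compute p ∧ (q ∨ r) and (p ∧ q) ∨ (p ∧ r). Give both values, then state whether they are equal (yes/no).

q ∨ r = c, so p ∧ (q ∨ r) = y ∧ c = y.
p ∧ q = b and p ∧ r = m, so (p ∧ q) ∨ (p ∧ r) = b ∨ m = m.
Equal: no.

y; m; no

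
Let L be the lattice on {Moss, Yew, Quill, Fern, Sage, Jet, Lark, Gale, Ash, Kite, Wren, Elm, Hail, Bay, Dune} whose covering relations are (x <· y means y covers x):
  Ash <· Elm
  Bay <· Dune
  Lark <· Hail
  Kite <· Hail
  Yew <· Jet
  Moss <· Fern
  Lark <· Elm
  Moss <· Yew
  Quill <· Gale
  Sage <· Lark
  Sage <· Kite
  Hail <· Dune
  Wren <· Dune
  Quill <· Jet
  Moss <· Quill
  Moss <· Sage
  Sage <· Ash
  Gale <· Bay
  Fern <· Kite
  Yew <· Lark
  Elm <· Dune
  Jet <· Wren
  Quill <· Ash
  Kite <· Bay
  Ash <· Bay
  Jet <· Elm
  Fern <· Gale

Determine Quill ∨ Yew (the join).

Common upper bounds of {Quill, Yew}: Dune, Elm, Jet, Wren.
The least among these is Jet.

Jet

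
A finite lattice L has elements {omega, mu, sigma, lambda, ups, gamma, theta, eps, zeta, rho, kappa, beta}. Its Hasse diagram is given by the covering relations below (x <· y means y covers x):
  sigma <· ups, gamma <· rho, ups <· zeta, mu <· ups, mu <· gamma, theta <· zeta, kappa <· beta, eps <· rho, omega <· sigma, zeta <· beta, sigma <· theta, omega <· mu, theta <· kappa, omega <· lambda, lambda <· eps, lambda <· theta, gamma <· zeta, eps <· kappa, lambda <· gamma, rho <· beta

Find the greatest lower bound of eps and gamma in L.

Common lower bounds of {eps, gamma}: lambda, omega.
The greatest among these is lambda.

lambda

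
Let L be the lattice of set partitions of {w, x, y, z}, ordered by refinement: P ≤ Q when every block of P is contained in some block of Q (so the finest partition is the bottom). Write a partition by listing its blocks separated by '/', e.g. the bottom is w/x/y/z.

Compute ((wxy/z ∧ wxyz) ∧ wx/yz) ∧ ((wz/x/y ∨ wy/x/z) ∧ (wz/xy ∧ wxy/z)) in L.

wxy/z ∧ wxyz = wxy/z
wxy/z ∧ wx/yz = wx/y/z
wz/x/y ∨ wy/x/z = wyz/x
wz/xy ∧ wxy/z = w/xy/z
wyz/x ∧ w/xy/z = w/x/y/z
wx/y/z ∧ w/x/y/z = w/x/y/z

w/x/y/z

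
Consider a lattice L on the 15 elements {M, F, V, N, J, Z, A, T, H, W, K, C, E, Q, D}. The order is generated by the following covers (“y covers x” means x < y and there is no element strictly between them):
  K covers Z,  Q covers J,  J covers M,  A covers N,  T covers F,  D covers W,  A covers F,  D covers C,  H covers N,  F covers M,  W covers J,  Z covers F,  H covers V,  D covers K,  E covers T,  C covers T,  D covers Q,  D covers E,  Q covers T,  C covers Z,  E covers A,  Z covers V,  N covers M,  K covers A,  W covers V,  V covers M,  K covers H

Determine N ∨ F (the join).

A

Common upper bounds of {N, F}: A, D, E, K.
The least among these is A.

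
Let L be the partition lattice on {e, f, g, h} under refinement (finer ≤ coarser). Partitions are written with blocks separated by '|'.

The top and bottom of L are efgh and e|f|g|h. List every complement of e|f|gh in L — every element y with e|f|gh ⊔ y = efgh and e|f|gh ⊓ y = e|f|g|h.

efg|h, efh|g, eg|fh, eh|fg

Need y with e|f|gh ∨ y = efgh and e|f|gh ∧ y = e|f|g|h.
Checking each element gives: efg|h, efh|g, eg|fh, eh|fg.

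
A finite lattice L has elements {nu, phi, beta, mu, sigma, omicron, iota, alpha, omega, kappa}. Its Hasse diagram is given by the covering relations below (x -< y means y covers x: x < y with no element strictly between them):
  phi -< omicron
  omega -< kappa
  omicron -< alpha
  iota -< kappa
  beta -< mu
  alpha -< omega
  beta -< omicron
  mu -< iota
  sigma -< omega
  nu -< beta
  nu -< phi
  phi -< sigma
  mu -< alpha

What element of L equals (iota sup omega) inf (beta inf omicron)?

beta

iota ∨ omega = kappa
beta ∧ omicron = beta
kappa ∧ beta = beta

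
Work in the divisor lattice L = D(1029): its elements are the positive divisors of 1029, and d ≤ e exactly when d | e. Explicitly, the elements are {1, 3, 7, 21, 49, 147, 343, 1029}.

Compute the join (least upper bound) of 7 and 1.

7

In the divisibility order, the join is the least common multiple: lcm(7, 1) = 7.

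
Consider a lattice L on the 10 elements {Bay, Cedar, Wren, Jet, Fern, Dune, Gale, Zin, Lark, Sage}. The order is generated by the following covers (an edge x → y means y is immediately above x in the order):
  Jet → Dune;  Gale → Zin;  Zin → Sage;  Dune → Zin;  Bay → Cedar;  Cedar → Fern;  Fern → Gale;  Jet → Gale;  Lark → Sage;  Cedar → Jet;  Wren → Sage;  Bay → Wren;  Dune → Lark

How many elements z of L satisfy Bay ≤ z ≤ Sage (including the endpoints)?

10

The interval [Bay, Sage] = {Bay, Cedar, Dune, Fern, Gale, Jet, Lark, Sage, Wren, Zin}, which has 10 elements.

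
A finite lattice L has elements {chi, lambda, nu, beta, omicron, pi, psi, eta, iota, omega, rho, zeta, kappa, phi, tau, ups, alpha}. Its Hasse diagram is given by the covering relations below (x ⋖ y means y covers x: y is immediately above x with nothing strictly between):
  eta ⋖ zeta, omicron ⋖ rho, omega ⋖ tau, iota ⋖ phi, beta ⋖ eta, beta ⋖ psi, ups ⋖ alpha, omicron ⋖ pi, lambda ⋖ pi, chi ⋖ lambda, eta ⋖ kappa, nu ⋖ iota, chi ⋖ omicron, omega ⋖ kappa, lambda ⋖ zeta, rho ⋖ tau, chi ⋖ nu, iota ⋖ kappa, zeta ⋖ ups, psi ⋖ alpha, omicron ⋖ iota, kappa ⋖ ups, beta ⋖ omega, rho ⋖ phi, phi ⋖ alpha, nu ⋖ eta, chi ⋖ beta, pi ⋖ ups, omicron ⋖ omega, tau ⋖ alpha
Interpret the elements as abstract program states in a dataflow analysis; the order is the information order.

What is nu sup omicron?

Common upper bounds of {nu, omicron}: alpha, iota, kappa, phi, ups.
The least among these is iota.

iota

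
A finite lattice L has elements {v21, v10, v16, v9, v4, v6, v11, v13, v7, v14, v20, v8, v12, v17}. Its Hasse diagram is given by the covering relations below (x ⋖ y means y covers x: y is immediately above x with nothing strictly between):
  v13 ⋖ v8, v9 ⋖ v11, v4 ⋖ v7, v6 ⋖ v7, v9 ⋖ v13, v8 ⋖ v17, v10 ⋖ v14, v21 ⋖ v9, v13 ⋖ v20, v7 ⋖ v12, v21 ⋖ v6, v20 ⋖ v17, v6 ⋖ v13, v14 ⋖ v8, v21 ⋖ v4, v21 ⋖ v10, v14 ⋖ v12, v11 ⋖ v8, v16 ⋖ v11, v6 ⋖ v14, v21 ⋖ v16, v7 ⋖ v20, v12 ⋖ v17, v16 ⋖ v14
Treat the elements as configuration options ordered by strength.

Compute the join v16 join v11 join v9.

v11

Common upper bounds of {v16, v11, v9}: v11, v17, v8.
The least among these is v11.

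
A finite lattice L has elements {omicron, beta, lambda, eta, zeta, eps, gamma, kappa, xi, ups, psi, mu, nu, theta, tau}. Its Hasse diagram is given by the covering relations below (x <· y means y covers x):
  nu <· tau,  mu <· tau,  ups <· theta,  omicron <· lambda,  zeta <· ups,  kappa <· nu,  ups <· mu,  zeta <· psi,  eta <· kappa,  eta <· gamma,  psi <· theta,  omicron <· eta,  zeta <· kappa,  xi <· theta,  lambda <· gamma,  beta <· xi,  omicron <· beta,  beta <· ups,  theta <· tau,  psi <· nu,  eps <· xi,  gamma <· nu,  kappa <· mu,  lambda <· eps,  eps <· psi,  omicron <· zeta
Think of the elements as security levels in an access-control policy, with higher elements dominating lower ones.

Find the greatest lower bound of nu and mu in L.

Common lower bounds of {nu, mu}: eta, kappa, omicron, zeta.
The greatest among these is kappa.

kappa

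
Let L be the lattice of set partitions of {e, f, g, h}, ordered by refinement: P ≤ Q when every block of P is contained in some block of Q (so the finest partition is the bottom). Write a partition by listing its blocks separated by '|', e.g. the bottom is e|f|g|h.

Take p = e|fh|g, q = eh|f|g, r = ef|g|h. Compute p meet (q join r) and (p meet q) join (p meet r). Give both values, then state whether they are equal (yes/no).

e|fh|g; e|f|g|h; no

q join r = efh|g, so p meet (q join r) = e|fh|g meet efh|g = e|fh|g.
p meet q = e|f|g|h and p meet r = e|f|g|h, so (p meet q) join (p meet r) = e|f|g|h join e|f|g|h = e|f|g|h.
Equal: no.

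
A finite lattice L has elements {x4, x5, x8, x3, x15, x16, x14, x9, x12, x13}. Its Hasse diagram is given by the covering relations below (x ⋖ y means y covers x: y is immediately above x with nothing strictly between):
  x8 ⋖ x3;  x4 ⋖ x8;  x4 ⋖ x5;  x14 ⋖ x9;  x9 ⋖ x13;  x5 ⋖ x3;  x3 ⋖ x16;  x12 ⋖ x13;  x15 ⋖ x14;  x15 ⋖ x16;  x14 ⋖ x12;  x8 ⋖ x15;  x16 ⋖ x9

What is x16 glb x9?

x16

Common lower bounds of {x16, x9}: x15, x16, x3, x4, x5, x8.
The greatest among these is x16.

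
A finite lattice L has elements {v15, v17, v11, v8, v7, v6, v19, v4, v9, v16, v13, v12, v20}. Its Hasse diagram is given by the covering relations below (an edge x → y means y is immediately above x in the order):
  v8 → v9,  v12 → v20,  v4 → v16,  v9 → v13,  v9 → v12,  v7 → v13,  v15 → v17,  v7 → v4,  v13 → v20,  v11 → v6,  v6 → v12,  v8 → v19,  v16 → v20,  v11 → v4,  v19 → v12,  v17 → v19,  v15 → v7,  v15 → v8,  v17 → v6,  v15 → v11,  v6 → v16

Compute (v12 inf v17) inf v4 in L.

v15

v12 ∧ v17 = v17
v17 ∧ v4 = v15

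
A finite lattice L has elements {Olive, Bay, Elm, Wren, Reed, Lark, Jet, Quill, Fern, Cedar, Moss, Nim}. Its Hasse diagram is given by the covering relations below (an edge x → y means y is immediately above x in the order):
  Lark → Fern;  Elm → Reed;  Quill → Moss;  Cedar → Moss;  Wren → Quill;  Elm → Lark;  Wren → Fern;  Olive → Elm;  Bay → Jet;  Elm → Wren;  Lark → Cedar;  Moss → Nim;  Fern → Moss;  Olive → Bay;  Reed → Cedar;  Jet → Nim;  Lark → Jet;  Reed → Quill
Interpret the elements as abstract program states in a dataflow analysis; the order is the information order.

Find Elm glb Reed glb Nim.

Common lower bounds of {Elm, Reed, Nim}: Elm, Olive.
The greatest among these is Elm.

Elm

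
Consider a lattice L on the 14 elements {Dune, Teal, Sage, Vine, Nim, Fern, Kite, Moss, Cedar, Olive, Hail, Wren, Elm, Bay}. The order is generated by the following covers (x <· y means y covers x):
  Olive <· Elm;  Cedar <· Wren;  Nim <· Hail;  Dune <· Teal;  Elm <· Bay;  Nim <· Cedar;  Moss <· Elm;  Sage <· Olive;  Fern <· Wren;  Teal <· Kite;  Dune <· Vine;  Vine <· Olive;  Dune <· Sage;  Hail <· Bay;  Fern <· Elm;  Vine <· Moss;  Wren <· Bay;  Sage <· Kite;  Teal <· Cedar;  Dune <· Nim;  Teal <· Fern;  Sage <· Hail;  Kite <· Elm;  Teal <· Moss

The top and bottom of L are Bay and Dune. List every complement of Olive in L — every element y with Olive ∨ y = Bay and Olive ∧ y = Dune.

Need y with Olive ∨ y = Bay and Olive ∧ y = Dune.
Checking each element gives: Cedar, Nim, Wren.

Cedar, Nim, Wren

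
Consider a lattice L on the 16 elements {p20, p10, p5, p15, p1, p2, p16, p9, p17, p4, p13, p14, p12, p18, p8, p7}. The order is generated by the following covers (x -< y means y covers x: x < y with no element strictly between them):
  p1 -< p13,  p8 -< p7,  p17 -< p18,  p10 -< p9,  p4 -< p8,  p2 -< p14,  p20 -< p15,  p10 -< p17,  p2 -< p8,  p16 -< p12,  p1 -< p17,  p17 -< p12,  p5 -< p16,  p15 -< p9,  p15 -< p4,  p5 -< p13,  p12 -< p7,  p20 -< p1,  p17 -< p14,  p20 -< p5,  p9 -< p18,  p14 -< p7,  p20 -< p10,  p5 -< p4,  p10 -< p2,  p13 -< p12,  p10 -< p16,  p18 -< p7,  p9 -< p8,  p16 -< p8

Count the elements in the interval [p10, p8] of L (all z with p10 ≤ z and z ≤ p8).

The interval [p10, p8] = {p10, p16, p2, p8, p9}, which has 5 elements.

5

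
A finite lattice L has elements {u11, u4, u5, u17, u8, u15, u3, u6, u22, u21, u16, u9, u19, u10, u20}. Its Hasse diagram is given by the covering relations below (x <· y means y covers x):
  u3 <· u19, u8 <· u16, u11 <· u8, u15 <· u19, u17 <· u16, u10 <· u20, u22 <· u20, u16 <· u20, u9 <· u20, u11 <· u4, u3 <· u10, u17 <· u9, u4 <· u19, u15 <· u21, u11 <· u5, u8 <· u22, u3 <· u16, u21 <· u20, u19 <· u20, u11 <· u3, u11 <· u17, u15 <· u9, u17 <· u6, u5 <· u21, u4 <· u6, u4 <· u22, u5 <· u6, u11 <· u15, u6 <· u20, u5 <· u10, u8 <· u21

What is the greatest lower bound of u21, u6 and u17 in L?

u11

Common lower bounds of {u21, u6, u17}: u11.
The greatest among these is u11.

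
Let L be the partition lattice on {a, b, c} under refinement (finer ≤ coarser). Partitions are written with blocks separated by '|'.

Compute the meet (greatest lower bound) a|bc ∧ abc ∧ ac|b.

The meet (common refinement) of a|bc, abc, ac|b intersects blocks pairwise, giving a|b|c.

a|b|c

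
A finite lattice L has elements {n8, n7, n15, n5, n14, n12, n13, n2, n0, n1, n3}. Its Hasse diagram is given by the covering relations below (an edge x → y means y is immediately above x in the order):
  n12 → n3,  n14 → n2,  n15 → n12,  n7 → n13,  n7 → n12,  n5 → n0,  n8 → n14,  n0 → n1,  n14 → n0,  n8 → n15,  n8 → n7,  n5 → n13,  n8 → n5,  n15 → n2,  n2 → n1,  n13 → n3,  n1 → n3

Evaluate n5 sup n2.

n5 ∨ n2 = n1

n1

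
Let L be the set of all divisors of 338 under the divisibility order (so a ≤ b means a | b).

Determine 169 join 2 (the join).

In the divisibility order, the join is the least common multiple: lcm(169, 2) = 338.

338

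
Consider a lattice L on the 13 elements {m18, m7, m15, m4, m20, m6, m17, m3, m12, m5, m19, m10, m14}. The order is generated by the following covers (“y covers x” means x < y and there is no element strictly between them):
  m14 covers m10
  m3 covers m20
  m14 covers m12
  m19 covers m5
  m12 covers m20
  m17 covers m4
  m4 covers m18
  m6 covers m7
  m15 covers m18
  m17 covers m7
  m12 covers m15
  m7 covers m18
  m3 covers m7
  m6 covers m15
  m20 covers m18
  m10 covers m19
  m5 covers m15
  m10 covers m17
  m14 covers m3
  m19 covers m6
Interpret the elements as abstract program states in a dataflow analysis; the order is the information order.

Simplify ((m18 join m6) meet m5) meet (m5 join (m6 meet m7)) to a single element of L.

m15

m18 ∨ m6 = m6
m6 ∧ m5 = m15
m6 ∧ m7 = m7
m5 ∨ m7 = m19
m15 ∧ m19 = m15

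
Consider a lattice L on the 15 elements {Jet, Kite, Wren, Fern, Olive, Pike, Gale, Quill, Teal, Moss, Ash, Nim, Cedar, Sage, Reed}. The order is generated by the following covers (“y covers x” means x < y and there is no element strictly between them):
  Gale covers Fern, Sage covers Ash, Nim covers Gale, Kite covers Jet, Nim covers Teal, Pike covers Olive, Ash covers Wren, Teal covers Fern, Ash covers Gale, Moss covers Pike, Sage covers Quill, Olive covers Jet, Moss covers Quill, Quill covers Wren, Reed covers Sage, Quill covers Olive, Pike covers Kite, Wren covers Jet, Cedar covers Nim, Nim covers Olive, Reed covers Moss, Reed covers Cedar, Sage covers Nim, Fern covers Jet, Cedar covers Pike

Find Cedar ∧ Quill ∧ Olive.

Common lower bounds of {Cedar, Quill, Olive}: Jet, Olive.
The greatest among these is Olive.

Olive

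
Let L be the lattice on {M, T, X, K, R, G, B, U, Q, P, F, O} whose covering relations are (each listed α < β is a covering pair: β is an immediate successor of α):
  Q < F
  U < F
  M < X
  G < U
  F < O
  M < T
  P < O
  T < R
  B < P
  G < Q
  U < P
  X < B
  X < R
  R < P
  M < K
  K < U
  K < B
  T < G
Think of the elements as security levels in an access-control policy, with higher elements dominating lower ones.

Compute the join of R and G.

P

Common upper bounds of {R, G}: O, P.
The least among these is P.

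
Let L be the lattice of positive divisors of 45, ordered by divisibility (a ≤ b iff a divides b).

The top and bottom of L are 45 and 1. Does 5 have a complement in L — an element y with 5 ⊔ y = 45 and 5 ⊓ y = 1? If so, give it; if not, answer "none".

9

Need y with 5 ∨ y = 45 and 5 ∧ y = 1.
Checking each element gives: 9.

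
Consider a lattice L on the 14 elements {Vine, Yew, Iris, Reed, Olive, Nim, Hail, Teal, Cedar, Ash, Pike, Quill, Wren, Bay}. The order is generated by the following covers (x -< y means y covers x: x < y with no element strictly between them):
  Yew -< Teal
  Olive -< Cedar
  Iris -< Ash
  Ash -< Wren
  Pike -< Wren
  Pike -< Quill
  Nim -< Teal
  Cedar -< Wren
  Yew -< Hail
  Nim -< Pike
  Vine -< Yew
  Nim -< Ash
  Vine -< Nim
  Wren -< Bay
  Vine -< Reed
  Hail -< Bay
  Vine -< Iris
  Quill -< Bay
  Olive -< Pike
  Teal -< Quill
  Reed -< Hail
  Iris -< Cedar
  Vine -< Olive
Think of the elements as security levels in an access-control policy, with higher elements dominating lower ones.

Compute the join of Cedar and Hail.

Bay

Common upper bounds of {Cedar, Hail}: Bay.
The least among these is Bay.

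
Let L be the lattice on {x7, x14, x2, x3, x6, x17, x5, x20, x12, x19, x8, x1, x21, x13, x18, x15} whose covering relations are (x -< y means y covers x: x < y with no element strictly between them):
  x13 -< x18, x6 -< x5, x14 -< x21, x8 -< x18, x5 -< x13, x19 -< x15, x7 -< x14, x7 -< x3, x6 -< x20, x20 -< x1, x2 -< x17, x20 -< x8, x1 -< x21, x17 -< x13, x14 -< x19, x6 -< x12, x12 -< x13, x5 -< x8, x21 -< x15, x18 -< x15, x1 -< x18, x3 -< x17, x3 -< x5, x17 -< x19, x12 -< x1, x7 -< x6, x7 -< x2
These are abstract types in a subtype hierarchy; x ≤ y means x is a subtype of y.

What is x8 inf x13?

x5

Common lower bounds of {x8, x13}: x3, x5, x6, x7.
The greatest among these is x5.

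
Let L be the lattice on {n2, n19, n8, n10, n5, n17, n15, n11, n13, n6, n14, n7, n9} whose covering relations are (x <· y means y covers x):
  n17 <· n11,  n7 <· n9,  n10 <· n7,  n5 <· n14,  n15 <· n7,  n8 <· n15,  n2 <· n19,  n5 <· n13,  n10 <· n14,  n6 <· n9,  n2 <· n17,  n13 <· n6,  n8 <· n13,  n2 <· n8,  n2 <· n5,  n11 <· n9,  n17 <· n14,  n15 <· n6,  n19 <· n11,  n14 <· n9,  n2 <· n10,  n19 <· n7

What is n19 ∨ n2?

n19

Common upper bounds of {n19, n2}: n11, n19, n7, n9.
The least among these is n19.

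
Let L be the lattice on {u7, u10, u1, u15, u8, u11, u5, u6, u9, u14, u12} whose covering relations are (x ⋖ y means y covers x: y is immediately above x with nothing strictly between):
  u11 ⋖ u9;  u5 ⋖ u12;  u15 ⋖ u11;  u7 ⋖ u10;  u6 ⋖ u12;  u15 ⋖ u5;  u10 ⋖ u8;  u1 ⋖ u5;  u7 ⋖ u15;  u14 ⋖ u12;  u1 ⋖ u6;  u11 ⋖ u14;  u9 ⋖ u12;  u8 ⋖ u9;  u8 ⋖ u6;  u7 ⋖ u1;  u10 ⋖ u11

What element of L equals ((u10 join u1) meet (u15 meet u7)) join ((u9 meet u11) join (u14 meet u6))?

u11

u10 ∨ u1 = u6
u15 ∧ u7 = u7
u6 ∧ u7 = u7
u9 ∧ u11 = u11
u14 ∧ u6 = u10
u11 ∨ u10 = u11
u7 ∨ u11 = u11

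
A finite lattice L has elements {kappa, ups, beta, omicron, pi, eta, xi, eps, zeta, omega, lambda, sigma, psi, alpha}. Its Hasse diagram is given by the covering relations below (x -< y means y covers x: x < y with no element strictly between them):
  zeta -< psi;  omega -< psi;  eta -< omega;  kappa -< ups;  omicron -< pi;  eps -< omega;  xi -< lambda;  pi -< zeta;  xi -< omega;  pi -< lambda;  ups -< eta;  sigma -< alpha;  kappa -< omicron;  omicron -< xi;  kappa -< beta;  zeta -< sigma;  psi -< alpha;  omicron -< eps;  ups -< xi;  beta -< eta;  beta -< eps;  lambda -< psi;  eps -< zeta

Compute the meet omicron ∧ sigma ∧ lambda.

omicron

Common lower bounds of {omicron, sigma, lambda}: kappa, omicron.
The greatest among these is omicron.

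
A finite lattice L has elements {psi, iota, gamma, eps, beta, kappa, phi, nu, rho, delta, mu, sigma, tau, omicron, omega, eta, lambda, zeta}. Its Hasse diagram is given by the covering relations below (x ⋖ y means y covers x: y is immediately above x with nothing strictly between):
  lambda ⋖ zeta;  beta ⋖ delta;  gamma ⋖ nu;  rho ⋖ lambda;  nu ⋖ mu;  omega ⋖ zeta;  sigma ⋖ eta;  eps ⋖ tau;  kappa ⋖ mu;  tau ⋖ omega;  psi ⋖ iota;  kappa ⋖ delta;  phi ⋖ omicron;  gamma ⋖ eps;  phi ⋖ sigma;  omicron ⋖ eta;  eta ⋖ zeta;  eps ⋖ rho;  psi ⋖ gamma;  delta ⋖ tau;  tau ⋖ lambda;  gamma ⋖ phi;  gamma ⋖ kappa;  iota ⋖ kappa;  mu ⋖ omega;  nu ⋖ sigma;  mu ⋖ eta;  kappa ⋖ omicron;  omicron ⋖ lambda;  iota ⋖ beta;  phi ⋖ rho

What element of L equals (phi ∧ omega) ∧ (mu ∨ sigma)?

phi ∧ omega = gamma
mu ∨ sigma = eta
gamma ∧ eta = gamma

gamma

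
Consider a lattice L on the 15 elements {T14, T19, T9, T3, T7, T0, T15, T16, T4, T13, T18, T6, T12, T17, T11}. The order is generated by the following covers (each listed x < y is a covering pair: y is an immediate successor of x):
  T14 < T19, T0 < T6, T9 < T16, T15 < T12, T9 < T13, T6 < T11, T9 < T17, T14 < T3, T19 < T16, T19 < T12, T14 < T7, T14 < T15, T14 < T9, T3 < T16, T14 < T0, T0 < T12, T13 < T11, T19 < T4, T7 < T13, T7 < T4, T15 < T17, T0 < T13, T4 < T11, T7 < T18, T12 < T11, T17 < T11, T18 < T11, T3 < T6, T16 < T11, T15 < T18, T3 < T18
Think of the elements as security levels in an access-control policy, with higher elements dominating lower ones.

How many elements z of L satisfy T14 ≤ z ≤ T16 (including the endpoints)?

The interval [T14, T16] = {T14, T16, T19, T3, T9}, which has 5 elements.

5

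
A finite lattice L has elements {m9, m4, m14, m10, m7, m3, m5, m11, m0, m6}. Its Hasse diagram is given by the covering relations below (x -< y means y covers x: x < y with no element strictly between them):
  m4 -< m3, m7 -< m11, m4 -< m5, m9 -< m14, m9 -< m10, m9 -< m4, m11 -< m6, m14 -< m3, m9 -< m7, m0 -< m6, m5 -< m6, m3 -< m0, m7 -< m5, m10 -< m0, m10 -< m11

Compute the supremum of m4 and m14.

Common upper bounds of {m4, m14}: m0, m3, m6.
The least among these is m3.

m3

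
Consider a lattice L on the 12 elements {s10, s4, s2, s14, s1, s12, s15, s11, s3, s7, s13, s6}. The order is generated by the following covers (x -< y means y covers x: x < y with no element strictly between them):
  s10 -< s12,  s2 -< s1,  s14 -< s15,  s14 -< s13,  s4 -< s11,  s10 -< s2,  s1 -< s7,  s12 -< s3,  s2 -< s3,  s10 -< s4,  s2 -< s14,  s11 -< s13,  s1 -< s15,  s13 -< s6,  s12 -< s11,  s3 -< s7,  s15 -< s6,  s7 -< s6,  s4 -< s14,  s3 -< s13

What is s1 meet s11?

Common lower bounds of {s1, s11}: s10.
The greatest among these is s10.

s10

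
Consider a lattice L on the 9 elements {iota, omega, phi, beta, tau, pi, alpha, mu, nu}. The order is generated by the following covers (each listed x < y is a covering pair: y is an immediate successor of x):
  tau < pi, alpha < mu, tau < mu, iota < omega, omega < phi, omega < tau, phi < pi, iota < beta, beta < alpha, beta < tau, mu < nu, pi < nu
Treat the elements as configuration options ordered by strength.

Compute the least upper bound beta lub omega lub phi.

pi

Common upper bounds of {beta, omega, phi}: nu, pi.
The least among these is pi.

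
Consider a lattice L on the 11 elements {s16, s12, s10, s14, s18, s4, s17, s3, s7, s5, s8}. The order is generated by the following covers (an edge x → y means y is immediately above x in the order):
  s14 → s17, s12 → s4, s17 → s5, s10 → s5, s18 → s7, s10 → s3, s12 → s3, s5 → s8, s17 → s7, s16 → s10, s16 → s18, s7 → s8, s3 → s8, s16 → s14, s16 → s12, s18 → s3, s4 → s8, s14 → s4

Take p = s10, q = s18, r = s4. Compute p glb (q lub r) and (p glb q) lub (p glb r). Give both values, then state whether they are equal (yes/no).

q lub r = s8, so p glb (q lub r) = s10 glb s8 = s10.
p glb q = s16 and p glb r = s16, so (p glb q) lub (p glb r) = s16 lub s16 = s16.
Equal: no.

s10; s16; no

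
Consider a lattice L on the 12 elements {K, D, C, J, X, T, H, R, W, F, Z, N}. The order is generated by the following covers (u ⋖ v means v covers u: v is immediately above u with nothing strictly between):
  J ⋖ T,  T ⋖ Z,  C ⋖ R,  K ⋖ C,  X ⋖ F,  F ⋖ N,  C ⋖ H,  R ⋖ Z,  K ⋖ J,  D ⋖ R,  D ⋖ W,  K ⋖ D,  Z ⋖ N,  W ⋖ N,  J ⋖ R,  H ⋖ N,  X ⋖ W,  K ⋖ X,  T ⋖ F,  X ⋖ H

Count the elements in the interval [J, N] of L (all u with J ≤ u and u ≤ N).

6

The interval [J, N] = {F, J, N, R, T, Z}, which has 6 elements.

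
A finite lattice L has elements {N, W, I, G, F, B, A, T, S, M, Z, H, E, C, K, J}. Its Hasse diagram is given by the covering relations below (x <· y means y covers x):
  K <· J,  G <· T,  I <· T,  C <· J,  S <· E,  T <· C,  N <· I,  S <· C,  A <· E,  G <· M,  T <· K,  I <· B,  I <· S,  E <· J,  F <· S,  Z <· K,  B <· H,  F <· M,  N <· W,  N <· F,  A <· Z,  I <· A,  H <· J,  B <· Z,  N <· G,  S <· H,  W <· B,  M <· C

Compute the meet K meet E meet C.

Common lower bounds of {K, E, C}: I, N.
The greatest among these is I.

I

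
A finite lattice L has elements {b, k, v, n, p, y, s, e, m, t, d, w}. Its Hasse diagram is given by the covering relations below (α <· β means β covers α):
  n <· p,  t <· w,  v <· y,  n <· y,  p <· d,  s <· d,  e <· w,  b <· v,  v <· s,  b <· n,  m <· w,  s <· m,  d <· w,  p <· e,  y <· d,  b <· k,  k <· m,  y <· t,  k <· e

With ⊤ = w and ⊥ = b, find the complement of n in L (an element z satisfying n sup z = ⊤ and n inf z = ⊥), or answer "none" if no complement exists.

Need z with n ∨ z = w and n ∧ z = b.
Checking each element gives: m.

m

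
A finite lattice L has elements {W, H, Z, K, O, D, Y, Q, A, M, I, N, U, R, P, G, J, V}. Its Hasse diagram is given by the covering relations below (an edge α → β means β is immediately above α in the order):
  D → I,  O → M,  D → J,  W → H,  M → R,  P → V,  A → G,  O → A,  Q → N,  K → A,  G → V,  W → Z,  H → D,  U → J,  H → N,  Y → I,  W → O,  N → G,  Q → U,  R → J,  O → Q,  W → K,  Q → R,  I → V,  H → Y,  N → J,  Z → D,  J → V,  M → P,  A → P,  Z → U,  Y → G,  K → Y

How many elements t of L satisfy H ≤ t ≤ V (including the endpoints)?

The interval [H, V] = {D, G, H, I, J, N, V, Y}, which has 8 elements.

8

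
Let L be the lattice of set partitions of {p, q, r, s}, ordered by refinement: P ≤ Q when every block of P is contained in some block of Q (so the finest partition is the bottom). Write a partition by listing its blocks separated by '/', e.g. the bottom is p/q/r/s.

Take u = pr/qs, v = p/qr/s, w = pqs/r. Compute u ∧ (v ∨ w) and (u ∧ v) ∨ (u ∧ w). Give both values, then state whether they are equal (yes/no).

pr/qs; p/qs/r; no

v ∨ w = pqrs, so u ∧ (v ∨ w) = pr/qs ∧ pqrs = pr/qs.
u ∧ v = p/q/r/s and u ∧ w = p/qs/r, so (u ∧ v) ∨ (u ∧ w) = p/q/r/s ∨ p/qs/r = p/qs/r.
Equal: no.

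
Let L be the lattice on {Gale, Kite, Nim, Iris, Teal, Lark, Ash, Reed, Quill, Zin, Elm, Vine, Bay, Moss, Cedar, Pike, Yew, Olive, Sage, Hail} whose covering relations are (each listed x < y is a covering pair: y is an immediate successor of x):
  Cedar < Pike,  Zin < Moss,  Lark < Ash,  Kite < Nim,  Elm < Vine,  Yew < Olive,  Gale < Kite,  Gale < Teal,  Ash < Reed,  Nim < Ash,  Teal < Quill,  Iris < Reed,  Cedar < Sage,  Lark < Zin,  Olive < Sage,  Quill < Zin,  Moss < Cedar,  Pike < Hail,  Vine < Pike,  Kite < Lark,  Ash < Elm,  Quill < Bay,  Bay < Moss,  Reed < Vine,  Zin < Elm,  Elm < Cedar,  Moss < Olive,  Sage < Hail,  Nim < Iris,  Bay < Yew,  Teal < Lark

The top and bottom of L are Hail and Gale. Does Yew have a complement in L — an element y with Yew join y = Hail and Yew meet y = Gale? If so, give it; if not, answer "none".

Iris

Need y with Yew ∨ y = Hail and Yew ∧ y = Gale.
Checking each element gives: Iris.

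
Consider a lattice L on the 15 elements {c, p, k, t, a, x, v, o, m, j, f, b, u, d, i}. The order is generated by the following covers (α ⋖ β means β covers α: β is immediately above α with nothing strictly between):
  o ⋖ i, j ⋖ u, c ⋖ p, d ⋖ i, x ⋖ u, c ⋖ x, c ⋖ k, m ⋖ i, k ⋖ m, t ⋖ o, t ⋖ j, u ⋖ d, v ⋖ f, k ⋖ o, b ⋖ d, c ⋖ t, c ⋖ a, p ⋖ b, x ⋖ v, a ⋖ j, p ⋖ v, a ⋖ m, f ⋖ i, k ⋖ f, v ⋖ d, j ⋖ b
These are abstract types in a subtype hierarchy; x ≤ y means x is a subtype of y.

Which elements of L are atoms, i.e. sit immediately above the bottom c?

The atoms are exactly the elements that cover c: a, k, p, t, x.

a, k, p, t, x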